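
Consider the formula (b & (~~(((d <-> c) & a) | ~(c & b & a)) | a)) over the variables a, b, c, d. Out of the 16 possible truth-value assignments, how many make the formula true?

8

a | b | c | d | φ
- | - | - | - | -
T | T | T | T | T
T | T | T | F | T
T | T | F | T | T
T | T | F | F | T
T | F | T | T | F
T | F | T | F | F
T | F | F | T | F
T | F | F | F | F
F | T | T | T | T
F | T | T | F | T
F | T | F | T | T
F | T | F | F | T
F | F | T | T | F
F | F | T | F | F
F | F | F | T | F
F | F | F | F | F
The formula is true on 8 of the 16 rows.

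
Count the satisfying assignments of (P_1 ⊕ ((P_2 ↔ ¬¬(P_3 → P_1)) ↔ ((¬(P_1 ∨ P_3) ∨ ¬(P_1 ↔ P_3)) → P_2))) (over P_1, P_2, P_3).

3

P_1 | P_2 | P_3 || φ
 1  |  1  |  1  || 0
 1  |  1  |  0  || 0
 1  |  0  |  1  || 1
 1  |  0  |  0  || 0
 0  |  1  |  1  || 0
 0  |  1  |  0  || 1
 0  |  0  |  1  || 0
 0  |  0  |  0  || 1
The formula is true on 3 of the 8 rows.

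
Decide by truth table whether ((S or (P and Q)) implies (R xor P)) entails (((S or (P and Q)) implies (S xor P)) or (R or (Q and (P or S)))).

P  Q  R  S  |  φ  ψ
T  T  T  T  |  F  T
T  T  T  F  |  F  T
T  T  F  T  |  T  T
T  T  F  F  |  T  T
T  F  T  T  |  F  T
T  F  T  F  |  T  T
T  F  F  T  |  T  F
T  F  F  F  |  T  T
F  T  T  T  |  T  T
F  T  T  F  |  T  T
F  T  F  T  |  F  T
F  T  F  F  |  T  T
F  F  T  T  |  T  T
F  F  T  F  |  T  T
F  F  F  T  |  F  T
F  F  F  F  |  T  T
At P=T, Q=F, R=F, S=T we have φ true but ψ false, so φ does not entail ψ.

no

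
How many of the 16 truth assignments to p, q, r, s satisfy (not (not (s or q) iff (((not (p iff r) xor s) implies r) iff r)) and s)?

6

  p   |   q   |   r   |   s   || (s or q) | not (s or q) | (p iff r) | not (p iff r) | (not (p iff r) xor s) |   φ  
 True |  True |  True |  True ||   True   |    False     |    True   |     False     |          True         |  True
 True |  True |  True | False ||   True   |    False     |    True   |     False     |         False         | False
 True |  True | False |  True ||   True   |    False     |   False   |      True     |         False         | False
 True |  True | False | False ||   True   |    False     |   False   |      True     |          True         | False
 True | False |  True |  True ||   True   |    False     |    True   |     False     |          True         |  True
 True | False |  True | False ||  False   |     True     |    True   |     False     |         False         | False
 True | False | False |  True ||   True   |    False     |   False   |      True     |         False         | False
 True | False | False | False ||  False   |     True     |   False   |      True     |          True         | False
False |  True |  True |  True ||   True   |    False     |   False   |      True     |         False         |  True
False |  True |  True | False ||   True   |    False     |   False   |      True     |          True         | False
False |  True | False |  True ||   True   |    False     |    True   |     False     |          True         |  True
False |  True | False | False ||   True   |    False     |    True   |     False     |         False         | False
False | False |  True |  True ||   True   |    False     |   False   |      True     |         False         |  True
False | False |  True | False ||  False   |     True     |   False   |      True     |          True         | False
False | False | False |  True ||   True   |    False     |    True   |     False     |          True         |  True
False | False | False | False ||  False   |     True     |    True   |     False     |         False         | False
The formula is true on 6 of the 16 rows.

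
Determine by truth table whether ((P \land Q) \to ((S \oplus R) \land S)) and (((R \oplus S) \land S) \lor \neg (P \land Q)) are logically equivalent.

P | Q | R | S | φ | ψ
- | - | - | - | - | -
T | T | T | T | F | F
T | T | T | F | F | F
T | T | F | T | T | T
T | T | F | F | F | F
T | F | T | T | T | T
T | F | T | F | T | T
T | F | F | T | T | T
T | F | F | F | T | T
F | T | T | T | T | T
F | T | T | F | T | T
F | T | F | T | T | T
F | T | F | F | T | T
F | F | T | T | T | T
F | F | T | F | T | T
F | F | F | T | T | T
F | F | F | F | T | T
The columns for φ and ψ agree on every row, so they are logically equivalent.

equivalent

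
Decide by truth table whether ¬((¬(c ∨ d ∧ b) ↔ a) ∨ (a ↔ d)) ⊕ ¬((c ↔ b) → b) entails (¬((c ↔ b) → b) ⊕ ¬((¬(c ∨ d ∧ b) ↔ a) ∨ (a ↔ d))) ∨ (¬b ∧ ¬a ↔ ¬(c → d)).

yes

a  b  c  d  |  φ  ψ
T  T  T  T  |  F  T
T  T  T  F  |  T  T
T  T  F  T  |  F  T
T  T  F  F  |  F  T
T  F  T  T  |  F  T
T  F  T  F  |  T  T
T  F  F  T  |  T  T
T  F  F  F  |  T  T
F  T  T  T  |  F  T
F  T  T  F  |  F  F
F  T  F  T  |  F  T
F  T  F  F  |  F  T
F  F  T  T  |  F  F
F  F  T  F  |  F  T
F  F  F  T  |  F  F
F  F  F  F  |  T  T
In every row where φ is true, ψ is also true, so φ ⊨ ψ.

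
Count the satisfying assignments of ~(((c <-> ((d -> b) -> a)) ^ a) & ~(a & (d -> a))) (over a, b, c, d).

a | b | c | d || (d -> b) | ((d -> b) -> a) | (c <-> ((d -> b) -> a)) | (d -> a) | (a & (d -> a)) | ~(a & (d -> a)) | φ
T | T | T | T ||    T     |        T        |            T            |    T     |       T        |        F        | T
T | T | T | F ||    T     |        T        |            T            |    T     |       T        |        F        | T
T | T | F | T ||    T     |        T        |            F            |    T     |       T        |        F        | T
T | T | F | F ||    T     |        T        |            F            |    T     |       T        |        F        | T
T | F | T | T ||    F     |        T        |            T            |    T     |       T        |        F        | T
T | F | T | F ||    T     |        T        |            T            |    T     |       T        |        F        | T
T | F | F | T ||    F     |        T        |            F            |    T     |       T        |        F        | T
T | F | F | F ||    T     |        T        |            F            |    T     |       T        |        F        | T
F | T | T | T ||    T     |        F        |            F            |    F     |       F        |        T        | T
F | T | T | F ||    T     |        F        |            F            |    T     |       F        |        T        | T
F | T | F | T ||    T     |        F        |            T            |    F     |       F        |        T        | F
F | T | F | F ||    T     |        F        |            T            |    T     |       F        |        T        | F
F | F | T | T ||    F     |        T        |            T            |    F     |       F        |        T        | F
F | F | T | F ||    T     |        F        |            F            |    T     |       F        |        T        | T
F | F | F | T ||    F     |        T        |            F            |    F     |       F        |        T        | T
F | F | F | F ||    T     |        F        |            T            |    T     |       F        |        T        | F
The formula is true on 12 of the 16 rows.

12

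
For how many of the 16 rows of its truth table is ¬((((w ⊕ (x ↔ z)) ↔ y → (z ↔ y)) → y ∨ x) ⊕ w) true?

x  y  z  w  |  (x ↔ z)  (w ⊕ (x ↔ z))  (z ↔ y)  (y → (z ↔ y))  (y ∨ x)  φ
0  0  0  0  |     1           1           1           1           0     1
0  0  0  1  |     1           0           1           1           0     1
0  0  1  0  |     0           0           0           1           0     0
0  0  1  1  |     0           1           0           1           0     0
0  1  0  0  |     1           1           0           0           1     0
0  1  0  1  |     1           0           0           0           1     1
0  1  1  0  |     0           0           1           1           1     0
0  1  1  1  |     0           1           1           1           1     1
1  0  0  0  |     0           0           1           1           1     0
1  0  0  1  |     0           1           1           1           1     1
1  0  1  0  |     1           1           0           1           1     0
1  0  1  1  |     1           0           0           1           1     1
1  1  0  0  |     0           0           0           0           1     0
1  1  0  1  |     0           1           0           0           1     1
1  1  1  0  |     1           1           1           1           1     0
1  1  1  1  |     1           0           1           1           1     1
The formula is true on 8 of the 16 rows.

8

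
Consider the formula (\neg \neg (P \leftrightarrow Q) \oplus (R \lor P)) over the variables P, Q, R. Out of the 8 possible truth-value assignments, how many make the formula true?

4

P  Q  R  |  (P \leftrightarrow Q)  \neg (P \leftrightarrow Q)  (R \lor P)  φ
T  T  T  |            T                        F                   T       F
T  T  F  |            T                        F                   T       F
T  F  T  |            F                        T                   T       T
T  F  F  |            F                        T                   T       T
F  T  T  |            F                        T                   T       T
F  T  F  |            F                        T                   F       F
F  F  T  |            T                        F                   T       F
F  F  F  |            T                        F                   F       T
The formula is true on 4 of the 8 rows.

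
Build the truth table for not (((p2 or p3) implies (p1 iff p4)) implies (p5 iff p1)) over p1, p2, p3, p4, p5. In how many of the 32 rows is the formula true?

p1  p2  p3  p4  p5  |  φ
F   F   F   F   F   |  F
F   F   F   F   T   |  T
F   F   F   T   F   |  F
F   F   F   T   T   |  T
F   F   T   F   F   |  F
F   F   T   F   T   |  T
F   F   T   T   F   |  F
F   F   T   T   T   |  F
F   T   F   F   F   |  F
F   T   F   F   T   |  T
F   T   F   T   F   |  F
F   T   F   T   T   |  F
F   T   T   F   F   |  F
F   T   T   F   T   |  T
F   T   T   T   F   |  F
F   T   T   T   T   |  F
T   F   F   F   F   |  T
T   F   F   F   T   |  F
T   F   F   T   F   |  T
T   F   F   T   T   |  F
T   F   T   F   F   |  F
T   F   T   F   T   |  F
T   F   T   T   F   |  T
T   F   T   T   T   |  F
T   T   F   F   F   |  F
T   T   F   F   T   |  F
T   T   F   T   F   |  T
T   T   F   T   T   |  F
T   T   T   F   F   |  F
T   T   T   F   T   |  F
T   T   T   T   F   |  T
T   T   T   T   T   |  F
The formula is true on 10 of the 32 rows.

10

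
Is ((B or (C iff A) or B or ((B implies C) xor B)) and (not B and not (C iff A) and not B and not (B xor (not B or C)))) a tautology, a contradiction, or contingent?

A  B  C  |  (C iff A)  (B implies C)  ((B implies C) xor B)  not B  not (C iff A)  (not B or C)  (B xor (not B or C))  not (B xor (not B or C))  φ
T  T  T  |      T            T                  F              F          F             T                 F                       T              F
T  T  F  |      F            F                  T              F          T             F                 T                       F              F
T  F  T  |      T            T                  T              T          F             T                 T                       F              F
T  F  F  |      F            T                  T              T          T             T                 T                       F              F
F  T  T  |      F            T                  F              F          T             T                 F                       T              F
F  T  F  |      T            F                  T              F          F             F                 T                       F              F
F  F  T  |      F            T                  T              T          T             T                 T                       F              F
F  F  F  |      T            T                  T              T          F             T                 T                       F              F
Every row is F, so the formula is a contradiction.

contradiction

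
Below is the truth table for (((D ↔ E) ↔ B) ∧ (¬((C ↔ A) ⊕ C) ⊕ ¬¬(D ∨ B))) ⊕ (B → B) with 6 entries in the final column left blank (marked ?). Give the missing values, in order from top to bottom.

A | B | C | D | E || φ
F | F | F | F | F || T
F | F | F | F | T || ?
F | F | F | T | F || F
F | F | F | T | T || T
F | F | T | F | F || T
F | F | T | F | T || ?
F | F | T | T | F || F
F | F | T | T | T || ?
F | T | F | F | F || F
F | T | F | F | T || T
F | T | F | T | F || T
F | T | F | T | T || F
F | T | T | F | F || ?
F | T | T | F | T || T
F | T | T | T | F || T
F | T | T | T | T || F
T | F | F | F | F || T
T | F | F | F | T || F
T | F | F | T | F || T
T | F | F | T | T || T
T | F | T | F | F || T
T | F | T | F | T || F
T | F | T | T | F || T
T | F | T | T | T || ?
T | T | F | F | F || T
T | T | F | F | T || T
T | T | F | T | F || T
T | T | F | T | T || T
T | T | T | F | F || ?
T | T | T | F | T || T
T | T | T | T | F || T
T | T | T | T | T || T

Row A=F, B=F, C=F, D=F, E=T: (((D ↔ E) ↔ B) ∧ (¬((C ↔ A) ⊕ C) ⊕ ¬¬(D ∨ B))) = F, (B → B) = T, so the formula = T.
Row A=F, B=F, C=T, D=F, E=T: (((D ↔ E) ↔ B) ∧ (¬((C ↔ A) ⊕ C) ⊕ ¬¬(D ∨ B))) = F, (B → B) = T, so the formula = T.
Row A=F, B=F, C=T, D=T, E=T: (((D ↔ E) ↔ B) ∧ (¬((C ↔ A) ⊕ C) ⊕ ¬¬(D ∨ B))) = F, (B → B) = T, so the formula = T.
Row A=F, B=T, C=T, D=F, E=F: (((D ↔ E) ↔ B) ∧ (¬((C ↔ A) ⊕ C) ⊕ ¬¬(D ∨ B))) = T, (B → B) = T, so the formula = F.
Row A=T, B=F, C=T, D=T, E=T: (((D ↔ E) ↔ B) ∧ (¬((C ↔ A) ⊕ C) ⊕ ¬¬(D ∨ B))) = F, (B → B) = T, so the formula = T.
Row A=T, B=T, C=T, D=F, E=F: (((D ↔ E) ↔ B) ∧ (¬((C ↔ A) ⊕ C) ⊕ ¬¬(D ∨ B))) = F, (B → B) = T, so the formula = T.

T, T, T, F, T, T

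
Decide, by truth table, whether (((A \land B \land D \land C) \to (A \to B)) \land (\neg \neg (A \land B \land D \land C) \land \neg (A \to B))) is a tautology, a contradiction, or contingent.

contradiction

A  B  C  D  |  (A \land B \land D \land C)  (A \to B)  \neg (A \to B)  φ
T  T  T  T  |               T                   T            F         F
T  T  T  F  |               F                   T            F         F
T  T  F  T  |               F                   T            F         F
T  T  F  F  |               F                   T            F         F
T  F  T  T  |               F                   F            T         F
T  F  T  F  |               F                   F            T         F
T  F  F  T  |               F                   F            T         F
T  F  F  F  |               F                   F            T         F
F  T  T  T  |               F                   T            F         F
F  T  T  F  |               F                   T            F         F
F  T  F  T  |               F                   T            F         F
F  T  F  F  |               F                   T            F         F
F  F  T  T  |               F                   T            F         F
F  F  T  F  |               F                   T            F         F
F  F  F  T  |               F                   T            F         F
F  F  F  F  |               F                   T            F         F
Every row is F, so the formula is a contradiction.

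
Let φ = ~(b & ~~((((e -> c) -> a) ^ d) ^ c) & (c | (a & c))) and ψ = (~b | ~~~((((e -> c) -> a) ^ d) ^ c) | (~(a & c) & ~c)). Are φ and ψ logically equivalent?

a  b  c  d  e  |  φ  ψ
T  T  T  T  T  |  F  F
T  T  T  T  F  |  F  F
T  T  T  F  T  |  T  T
T  T  T  F  F  |  T  T
T  T  F  T  T  |  T  T
T  T  F  T  F  |  T  T
T  T  F  F  T  |  T  T
T  T  F  F  F  |  T  T
T  F  T  T  T  |  T  T
T  F  T  T  F  |  T  T
T  F  T  F  T  |  T  T
T  F  T  F  F  |  T  T
T  F  F  T  T  |  T  T
T  F  F  T  F  |  T  T
T  F  F  F  T  |  T  T
T  F  F  F  F  |  T  T
F  T  T  T  T  |  T  T
F  T  T  T  F  |  T  T
F  T  T  F  T  |  F  F
F  T  T  F  F  |  F  F
F  T  F  T  T  |  T  T
F  T  F  T  F  |  T  T
F  T  F  F  T  |  T  T
F  T  F  F  F  |  T  T
F  F  T  T  T  |  T  T
F  F  T  T  F  |  T  T
F  F  T  F  T  |  T  T
F  F  T  F  F  |  T  T
F  F  F  T  T  |  T  T
F  F  F  T  F  |  T  T
F  F  F  F  T  |  T  T
F  F  F  F  F  |  T  T
The columns for φ and ψ agree on every row, so they are logically equivalent.

equivalent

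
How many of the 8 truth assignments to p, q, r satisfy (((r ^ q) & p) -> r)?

7

p | q | r | (r ^ q) | ((r ^ q) & p) | (((r ^ q) & p) -> r)
- | - | - | ------- | ------------- | --------------------
T | T | T |    F    |       F       |          T          
T | T | F |    T    |       T       |          F          
T | F | T |    T    |       T       |          T          
T | F | F |    F    |       F       |          T          
F | T | T |    F    |       F       |          T          
F | T | F |    T    |       F       |          T          
F | F | T |    T    |       F       |          T          
F | F | F |    F    |       F       |          T          
The formula is true on 7 of the 8 rows.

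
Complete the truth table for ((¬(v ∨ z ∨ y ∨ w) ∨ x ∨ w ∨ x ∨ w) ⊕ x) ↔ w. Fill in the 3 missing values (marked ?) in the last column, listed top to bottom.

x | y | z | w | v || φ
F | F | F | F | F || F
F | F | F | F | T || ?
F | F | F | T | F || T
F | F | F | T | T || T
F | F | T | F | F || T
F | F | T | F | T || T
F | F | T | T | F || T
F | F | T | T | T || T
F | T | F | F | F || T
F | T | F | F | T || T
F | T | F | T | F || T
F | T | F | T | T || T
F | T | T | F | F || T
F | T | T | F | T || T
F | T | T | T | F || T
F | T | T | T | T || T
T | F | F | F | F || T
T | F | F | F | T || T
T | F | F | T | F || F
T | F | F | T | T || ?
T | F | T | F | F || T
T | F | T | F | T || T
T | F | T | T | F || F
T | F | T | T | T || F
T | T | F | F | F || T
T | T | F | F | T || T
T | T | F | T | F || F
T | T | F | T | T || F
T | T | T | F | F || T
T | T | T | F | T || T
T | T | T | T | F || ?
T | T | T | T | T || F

T, F, F

Row x=F, y=F, z=F, w=F, v=T: ((¬(v ∨ z ∨ y ∨ w) ∨ x ∨ w ∨ x ∨ w) ⊕ x) = F, so the formula = T.
Row x=T, y=F, z=F, w=T, v=T: ((¬(v ∨ z ∨ y ∨ w) ∨ x ∨ w ∨ x ∨ w) ⊕ x) = F, so the formula = F.
Row x=T, y=T, z=T, w=T, v=F: ((¬(v ∨ z ∨ y ∨ w) ∨ x ∨ w ∨ x ∨ w) ⊕ x) = F, so the formula = F.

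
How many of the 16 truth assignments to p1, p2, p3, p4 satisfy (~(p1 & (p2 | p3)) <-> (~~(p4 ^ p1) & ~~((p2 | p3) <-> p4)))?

10

p1 | p2 | p3 | p4 || φ
0  | 0  | 0  | 0  || 0
0  | 0  | 0  | 1  || 0
0  | 0  | 1  | 0  || 0
0  | 0  | 1  | 1  || 1
0  | 1  | 0  | 0  || 0
0  | 1  | 0  | 1  || 1
0  | 1  | 1  | 0  || 0
0  | 1  | 1  | 1  || 1
1  | 0  | 0  | 0  || 1
1  | 0  | 0  | 1  || 0
1  | 0  | 1  | 0  || 1
1  | 0  | 1  | 1  || 1
1  | 1  | 0  | 0  || 1
1  | 1  | 0  | 1  || 1
1  | 1  | 1  | 0  || 1
1  | 1  | 1  | 1  || 1
The formula is true on 10 of the 16 rows.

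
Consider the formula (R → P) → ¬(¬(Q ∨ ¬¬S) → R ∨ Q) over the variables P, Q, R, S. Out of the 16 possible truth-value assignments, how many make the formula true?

P | Q | R | S | (R → P) | ¬S | ¬¬S | (Q ∨ ¬¬S) | ¬(Q ∨ ¬¬S) | (R ∨ Q) | (¬(Q ∨ ¬¬S) → (R ∨ Q)) | ¬(¬(Q ∨ ¬¬S) → (R ∨ Q)) | φ
- | - | - | - | ------- | -- | --- | --------- | ---------- | ------- | ---------------------- | ----------------------- | -
F | F | F | F |    T    | T  |  F  |     F     |     T      |    F    |           F            |            T            | T
F | F | F | T |    T    | F  |  T  |     T     |     F      |    F    |           T            |            F            | F
F | F | T | F |    F    | T  |  F  |     F     |     T      |    T    |           T            |            F            | T
F | F | T | T |    F    | F  |  T  |     T     |     F      |    T    |           T            |            F            | T
F | T | F | F |    T    | T  |  F  |     T     |     F      |    T    |           T            |            F            | F
F | T | F | T |    T    | F  |  T  |     T     |     F      |    T    |           T            |            F            | F
F | T | T | F |    F    | T  |  F  |     T     |     F      |    T    |           T            |            F            | T
F | T | T | T |    F    | F  |  T  |     T     |     F      |    T    |           T            |            F            | T
T | F | F | F |    T    | T  |  F  |     F     |     T      |    F    |           F            |            T            | T
T | F | F | T |    T    | F  |  T  |     T     |     F      |    F    |           T            |            F            | F
T | F | T | F |    T    | T  |  F  |     F     |     T      |    T    |           T            |            F            | F
T | F | T | T |    T    | F  |  T  |     T     |     F      |    T    |           T            |            F            | F
T | T | F | F |    T    | T  |  F  |     T     |     F      |    T    |           T            |            F            | F
T | T | F | T |    T    | F  |  T  |     T     |     F      |    T    |           T            |            F            | F
T | T | T | F |    T    | T  |  F  |     T     |     F      |    T    |           T            |            F            | F
T | T | T | T |    T    | F  |  T  |     T     |     F      |    T    |           T            |            F            | F
The formula is true on 6 of the 16 rows.

6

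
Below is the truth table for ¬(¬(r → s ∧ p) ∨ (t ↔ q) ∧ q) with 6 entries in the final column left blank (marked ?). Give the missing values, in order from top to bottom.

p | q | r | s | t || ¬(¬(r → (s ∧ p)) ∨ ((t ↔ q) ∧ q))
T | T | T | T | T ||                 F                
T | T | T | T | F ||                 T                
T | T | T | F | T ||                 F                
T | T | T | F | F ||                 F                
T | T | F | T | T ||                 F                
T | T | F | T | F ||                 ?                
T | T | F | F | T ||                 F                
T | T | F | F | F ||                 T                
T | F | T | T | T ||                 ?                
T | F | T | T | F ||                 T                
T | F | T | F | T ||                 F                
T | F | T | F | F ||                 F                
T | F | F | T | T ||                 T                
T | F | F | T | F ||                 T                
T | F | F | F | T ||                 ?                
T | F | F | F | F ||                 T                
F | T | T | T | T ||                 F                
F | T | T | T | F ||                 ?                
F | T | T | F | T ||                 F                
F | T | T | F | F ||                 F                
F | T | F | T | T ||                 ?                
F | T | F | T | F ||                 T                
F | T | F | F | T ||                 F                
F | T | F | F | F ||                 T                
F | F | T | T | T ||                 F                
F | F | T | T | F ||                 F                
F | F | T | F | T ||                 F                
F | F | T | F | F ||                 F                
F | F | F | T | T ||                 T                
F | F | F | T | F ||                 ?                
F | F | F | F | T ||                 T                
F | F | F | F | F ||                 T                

T, T, T, F, F, T

Row p=T, q=T, r=F, s=T, t=F: ¬(r → s ∧ p) = F, ((t ↔ q) ∧ q) = F, (¬(r → s ∧ p) ∨ (t ↔ q) ∧ q) = F, so ¬(¬(r → (s ∧ p)) ∨ ((t ↔ q) ∧ q)) = T.
Row p=T, q=F, r=T, s=T, t=T: ¬(r → s ∧ p) = F, ((t ↔ q) ∧ q) = F, (¬(r → s ∧ p) ∨ (t ↔ q) ∧ q) = F, so ¬(¬(r → (s ∧ p)) ∨ ((t ↔ q) ∧ q)) = T.
Row p=T, q=F, r=F, s=F, t=T: ¬(r → s ∧ p) = F, ((t ↔ q) ∧ q) = F, (¬(r → s ∧ p) ∨ (t ↔ q) ∧ q) = F, so ¬(¬(r → (s ∧ p)) ∨ ((t ↔ q) ∧ q)) = T.
Row p=F, q=T, r=T, s=T, t=F: ¬(r → s ∧ p) = T, ((t ↔ q) ∧ q) = F, (¬(r → s ∧ p) ∨ (t ↔ q) ∧ q) = T, so ¬(¬(r → (s ∧ p)) ∨ ((t ↔ q) ∧ q)) = F.
Row p=F, q=T, r=F, s=T, t=T: ¬(r → s ∧ p) = F, ((t ↔ q) ∧ q) = T, (¬(r → s ∧ p) ∨ (t ↔ q) ∧ q) = T, so ¬(¬(r → (s ∧ p)) ∨ ((t ↔ q) ∧ q)) = F.
Row p=F, q=F, r=F, s=T, t=F: ¬(r → s ∧ p) = F, ((t ↔ q) ∧ q) = F, (¬(r → s ∧ p) ∨ (t ↔ q) ∧ q) = F, so ¬(¬(r → (s ∧ p)) ∨ ((t ↔ q) ∧ q)) = T.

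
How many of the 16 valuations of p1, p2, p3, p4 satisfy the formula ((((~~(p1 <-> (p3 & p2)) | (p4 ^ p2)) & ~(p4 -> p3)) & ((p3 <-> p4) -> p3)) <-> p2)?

p1  p2  p3  p4  |  (p3 & p2)  (p1 <-> (p3 & p2))  ~(p1 <-> (p3 & p2))  ~~(p1 <-> (p3 & p2))  (p4 ^ p2)  (p4 -> p3)  ~(p4 -> p3)  (p3 <-> p4)  ((p3 <-> p4) -> p3)  φ
1   1   1   1   |      1              1                    0                    1                0          1            0            1                1           0
1   1   1   0   |      1              1                    0                    1                1          1            0            0                1           0
1   1   0   1   |      0              0                    1                    0                0          0            1            0                1           0
1   1   0   0   |      0              0                    1                    0                1          1            0            1                0           0
1   0   1   1   |      0              0                    1                    0                1          1            0            1                1           1
1   0   1   0   |      0              0                    1                    0                0          1            0            0                1           1
1   0   0   1   |      0              0                    1                    0                1          0            1            0                1           0
1   0   0   0   |      0              0                    1                    0                0          1            0            1                0           1
0   1   1   1   |      1              0                    1                    0                0          1            0            1                1           0
0   1   1   0   |      1              0                    1                    0                1          1            0            0                1           0
0   1   0   1   |      0              1                    0                    1                0          0            1            0                1           1
0   1   0   0   |      0              1                    0                    1                1          1            0            1                0           0
0   0   1   1   |      0              1                    0                    1                1          1            0            1                1           1
0   0   1   0   |      0              1                    0                    1                0          1            0            0                1           1
0   0   0   1   |      0              1                    0                    1                1          0            1            0                1           0
0   0   0   0   |      0              1                    0                    1                0          1            0            1                0           1
The formula is true on 7 of the 16 rows.

7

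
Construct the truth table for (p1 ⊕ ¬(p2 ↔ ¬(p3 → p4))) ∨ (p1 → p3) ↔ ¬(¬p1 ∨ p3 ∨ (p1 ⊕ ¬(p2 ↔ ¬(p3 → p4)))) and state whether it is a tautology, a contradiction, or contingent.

p1  p2  p3  p4  |  (p3 → p4)  ¬(p3 → p4)  (p2 ↔ ¬(p3 → p4))  ¬(p2 ↔ ¬(p3 → p4))  (p1 ⊕ ¬(p2 ↔ ¬(p3 → p4)))  (p1 → p3)  ¬p1  (¬p1 ∨ p3)  φ
0   0   0   0   |      1          0               1                  0                       0                  1       1       1       0
0   0   0   1   |      1          0               1                  0                       0                  1       1       1       0
0   0   1   0   |      0          1               0                  1                       1                  1       1       1       0
0   0   1   1   |      1          0               1                  0                       0                  1       1       1       0
0   1   0   0   |      1          0               0                  1                       1                  1       1       1       0
0   1   0   1   |      1          0               0                  1                       1                  1       1       1       0
0   1   1   0   |      0          1               1                  0                       0                  1       1       1       0
0   1   1   1   |      1          0               0                  1                       1                  1       1       1       0
1   0   0   0   |      1          0               1                  0                       1                  0       0       0       0
1   0   0   1   |      1          0               1                  0                       1                  0       0       0       0
1   0   1   0   |      0          1               0                  1                       0                  1       0       1       0
1   0   1   1   |      1          0               1                  0                       1                  1       0       1       0
1   1   0   0   |      1          0               0                  1                       0                  0       0       0       0
1   1   0   1   |      1          0               0                  1                       0                  0       0       0       0
1   1   1   0   |      0          1               1                  0                       1                  1       0       1       0
1   1   1   1   |      1          0               0                  1                       0                  1       0       1       0
Every row is 0, so the formula is a contradiction.

contradiction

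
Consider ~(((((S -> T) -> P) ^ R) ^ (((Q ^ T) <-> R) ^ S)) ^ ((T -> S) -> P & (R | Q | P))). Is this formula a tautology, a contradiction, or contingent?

contingent

P | Q | R | S | T | φ
- | - | - | - | - | -
0 | 0 | 0 | 0 | 0 | 0
0 | 0 | 0 | 0 | 1 | 0
0 | 0 | 0 | 1 | 0 | 0
0 | 0 | 0 | 1 | 1 | 0
0 | 0 | 1 | 0 | 0 | 0
0 | 0 | 1 | 0 | 1 | 0
0 | 0 | 1 | 1 | 0 | 0
0 | 0 | 1 | 1 | 1 | 0
0 | 1 | 0 | 0 | 0 | 1
0 | 1 | 0 | 0 | 1 | 1
0 | 1 | 0 | 1 | 0 | 1
0 | 1 | 0 | 1 | 1 | 1
0 | 1 | 1 | 0 | 0 | 1
0 | 1 | 1 | 0 | 1 | 1
0 | 1 | 1 | 1 | 0 | 1
0 | 1 | 1 | 1 | 1 | 1
1 | 0 | 0 | 0 | 0 | 0
1 | 0 | 0 | 0 | 1 | 1
1 | 0 | 0 | 1 | 0 | 1
1 | 0 | 0 | 1 | 1 | 0
1 | 0 | 1 | 0 | 0 | 0
1 | 0 | 1 | 0 | 1 | 1
1 | 0 | 1 | 1 | 0 | 1
1 | 0 | 1 | 1 | 1 | 0
1 | 1 | 0 | 0 | 0 | 1
1 | 1 | 0 | 0 | 1 | 0
1 | 1 | 0 | 1 | 0 | 0
1 | 1 | 0 | 1 | 1 | 1
1 | 1 | 1 | 0 | 0 | 1
1 | 1 | 1 | 0 | 1 | 0
1 | 1 | 1 | 1 | 0 | 0
1 | 1 | 1 | 1 | 1 | 1
16 of 32 rows are 1, so the formula is contingent.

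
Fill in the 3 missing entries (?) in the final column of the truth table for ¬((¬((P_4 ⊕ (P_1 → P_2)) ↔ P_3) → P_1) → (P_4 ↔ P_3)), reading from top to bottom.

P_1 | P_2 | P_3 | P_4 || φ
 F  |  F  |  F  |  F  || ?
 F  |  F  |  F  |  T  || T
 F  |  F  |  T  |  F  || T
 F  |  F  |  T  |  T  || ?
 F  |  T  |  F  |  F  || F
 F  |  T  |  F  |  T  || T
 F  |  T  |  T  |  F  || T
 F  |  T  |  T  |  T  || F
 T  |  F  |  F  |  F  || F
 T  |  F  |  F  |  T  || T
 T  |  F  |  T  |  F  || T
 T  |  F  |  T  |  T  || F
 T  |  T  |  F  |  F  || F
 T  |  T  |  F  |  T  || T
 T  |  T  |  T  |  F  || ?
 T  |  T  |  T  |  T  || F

F, F, T

Row P_1=F, P_2=F, P_3=F, P_4=F: (¬((P_4 ⊕ (P_1 → P_2)) ↔ P_3) → P_1) = F, (P_4 ↔ P_3) = T, ((¬((P_4 ⊕ (P_1 → P_2)) ↔ P_3) → P_1) → (P_4 ↔ P_3)) = T, so the formula = F.
Row P_1=F, P_2=F, P_3=T, P_4=T: (¬((P_4 ⊕ (P_1 → P_2)) ↔ P_3) → P_1) = F, (P_4 ↔ P_3) = T, ((¬((P_4 ⊕ (P_1 → P_2)) ↔ P_3) → P_1) → (P_4 ↔ P_3)) = T, so the formula = F.
Row P_1=T, P_2=T, P_3=T, P_4=F: (¬((P_4 ⊕ (P_1 → P_2)) ↔ P_3) → P_1) = T, (P_4 ↔ P_3) = F, ((¬((P_4 ⊕ (P_1 → P_2)) ↔ P_3) → P_1) → (P_4 ↔ P_3)) = F, so the formula = T.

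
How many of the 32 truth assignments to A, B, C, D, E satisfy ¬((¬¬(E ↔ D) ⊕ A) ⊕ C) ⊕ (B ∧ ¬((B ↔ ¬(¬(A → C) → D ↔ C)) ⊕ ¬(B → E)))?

A  B  C  D  E  |  φ
1  1  1  1  1  |  1
1  1  1  1  0  |  1
1  1  1  0  1  |  0
1  1  1  0  0  |  0
1  1  0  1  1  |  1
1  1  0  1  0  |  1
1  1  0  0  1  |  1
1  1  0  0  0  |  1
1  0  1  1  1  |  0
1  0  1  1  0  |  1
1  0  1  0  1  |  1
1  0  1  0  0  |  0
1  0  0  1  1  |  1
1  0  0  1  0  |  0
1  0  0  0  1  |  0
1  0  0  0  0  |  1
0  1  1  1  1  |  0
0  1  1  1  0  |  0
0  1  1  0  1  |  1
0  1  1  0  0  |  1
0  1  0  1  1  |  0
0  1  0  1  0  |  0
0  1  0  0  1  |  1
0  1  0  0  0  |  1
0  0  1  1  1  |  1
0  0  1  1  0  |  0
0  0  1  0  1  |  0
0  0  1  0  0  |  1
0  0  0  1  1  |  0
0  0  0  1  0  |  1
0  0  0  0  1  |  1
0  0  0  0  0  |  0
The formula is true on 18 of the 32 rows.

18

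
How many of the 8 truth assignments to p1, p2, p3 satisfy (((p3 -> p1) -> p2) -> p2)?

  p1     p2     p3   |  (p3 -> p1)  ((p3 -> p1) -> p2)  (((p3 -> p1) -> p2) -> p2)
False  False  False  |     True           False                    True           
False  False   True  |    False            True                   False           
False   True  False  |     True            True                    True           
False   True   True  |    False            True                    True           
 True  False  False  |     True           False                    True           
 True  False   True  |     True           False                    True           
 True   True  False  |     True            True                    True           
 True   True   True  |     True            True                    True           
The formula is true on 7 of the 8 rows.

7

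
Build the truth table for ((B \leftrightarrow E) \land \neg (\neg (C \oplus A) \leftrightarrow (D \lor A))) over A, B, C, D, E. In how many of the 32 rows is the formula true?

8

A | B | C | D | E || φ
T | T | T | T | T || F
T | T | T | T | F || F
T | T | T | F | T || F
T | T | T | F | F || F
T | T | F | T | T || T
T | T | F | T | F || F
T | T | F | F | T || T
T | T | F | F | F || F
T | F | T | T | T || F
T | F | T | T | F || F
T | F | T | F | T || F
T | F | T | F | F || F
T | F | F | T | T || F
T | F | F | T | F || T
T | F | F | F | T || F
T | F | F | F | F || T
F | T | T | T | T || T
F | T | T | T | F || F
F | T | T | F | T || F
F | T | T | F | F || F
F | T | F | T | T || F
F | T | F | T | F || F
F | T | F | F | T || T
F | T | F | F | F || F
F | F | T | T | T || F
F | F | T | T | F || T
F | F | T | F | T || F
F | F | T | F | F || F
F | F | F | T | T || F
F | F | F | T | F || F
F | F | F | F | T || F
F | F | F | F | F || T
The formula is true on 8 of the 32 rows.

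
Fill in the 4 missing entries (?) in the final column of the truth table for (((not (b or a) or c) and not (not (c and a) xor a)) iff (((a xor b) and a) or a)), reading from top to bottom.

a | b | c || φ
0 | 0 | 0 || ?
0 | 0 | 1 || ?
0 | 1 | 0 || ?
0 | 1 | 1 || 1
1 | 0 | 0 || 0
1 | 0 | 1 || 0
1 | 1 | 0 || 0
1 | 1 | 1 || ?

1, 1, 1, 0

Row a=0, b=0, c=0: ((not (b or a) or c) and not (not (c and a) xor a)) = 0, (((a xor b) and a) or a) = 0, so the formula = 1.
Row a=0, b=0, c=1: ((not (b or a) or c) and not (not (c and a) xor a)) = 0, (((a xor b) and a) or a) = 0, so the formula = 1.
Row a=0, b=1, c=0: ((not (b or a) or c) and not (not (c and a) xor a)) = 0, (((a xor b) and a) or a) = 0, so the formula = 1.
Row a=1, b=1, c=1: ((not (b or a) or c) and not (not (c and a) xor a)) = 0, (((a xor b) and a) or a) = 1, so the formula = 0.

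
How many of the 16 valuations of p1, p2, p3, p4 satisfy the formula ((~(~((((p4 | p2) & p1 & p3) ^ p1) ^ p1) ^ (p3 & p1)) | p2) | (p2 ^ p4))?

p1 | p2 | p3 | p4 | φ
-- | -- | -- | -- | -
T  | T  | T  | T  | T
T  | T  | T  | F  | T
T  | T  | F  | T  | T
T  | T  | F  | F  | T
T  | F  | T  | T  | T
T  | F  | T  | F  | T
T  | F  | F  | T  | T
T  | F  | F  | F  | F
F  | T  | T  | T  | T
F  | T  | T  | F  | T
F  | T  | F  | T  | T
F  | T  | F  | F  | T
F  | F  | T  | T  | T
F  | F  | T  | F  | F
F  | F  | F  | T  | T
F  | F  | F  | F  | F
The formula is true on 13 of the 16 rows.

13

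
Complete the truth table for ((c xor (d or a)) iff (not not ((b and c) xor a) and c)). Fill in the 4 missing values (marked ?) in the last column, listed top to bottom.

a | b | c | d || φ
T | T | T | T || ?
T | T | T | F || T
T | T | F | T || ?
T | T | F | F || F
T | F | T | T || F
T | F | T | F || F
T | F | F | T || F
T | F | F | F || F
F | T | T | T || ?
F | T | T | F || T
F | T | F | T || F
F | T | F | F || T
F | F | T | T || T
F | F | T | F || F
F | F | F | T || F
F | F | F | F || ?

T, F, F, T

Row a=T, b=T, c=T, d=T: (c xor (d or a)) = F, (not not ((b and c) xor a) and c) = F, so the formula = T.
Row a=T, b=T, c=F, d=T: (c xor (d or a)) = T, (not not ((b and c) xor a) and c) = F, so the formula = F.
Row a=F, b=T, c=T, d=T: (c xor (d or a)) = F, (not not ((b and c) xor a) and c) = T, so the formula = F.
Row a=F, b=F, c=F, d=F: (c xor (d or a)) = F, (not not ((b and c) xor a) and c) = F, so the formula = T.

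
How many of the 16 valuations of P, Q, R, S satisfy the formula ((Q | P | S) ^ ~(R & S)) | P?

12

P  Q  R  S     (((Q | P | S) ^ ~(R & S)) | P)
0  0  0  0                   1               
0  0  0  1                   0               
0  0  1  0                   1               
0  0  1  1                   1               
0  1  0  0                   0               
0  1  0  1                   0               
0  1  1  0                   0               
0  1  1  1                   1               
1  0  0  0                   1               
1  0  0  1                   1               
1  0  1  0                   1               
1  0  1  1                   1               
1  1  0  0                   1               
1  1  0  1                   1               
1  1  1  0                   1               
1  1  1  1                   1               
The formula is true on 12 of the 16 rows.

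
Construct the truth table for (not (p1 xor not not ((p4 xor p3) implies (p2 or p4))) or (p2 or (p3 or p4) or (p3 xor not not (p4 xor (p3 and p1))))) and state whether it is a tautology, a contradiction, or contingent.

p1 | p2 | p3 | p4 || (p4 xor p3) | (p2 or p4) | (p3 or p4) | (p3 and p1) | (p4 xor (p3 and p1)) | not (p4 xor (p3 and p1)) | not not (p4 xor (p3 and p1)) | φ
F  | F  | F  | F  ||      F      |     F      |     F      |      F      |          F           |            T             |              F               | F
F  | F  | F  | T  ||      T      |     T      |     T      |      F      |          T           |            F             |              T               | T
F  | F  | T  | F  ||      T      |     F      |     T      |      F      |          F           |            T             |              F               | T
F  | F  | T  | T  ||      F      |     T      |     T      |      F      |          T           |            F             |              T               | T
F  | T  | F  | F  ||      F      |     T      |     F      |      F      |          F           |            T             |              F               | T
F  | T  | F  | T  ||      T      |     T      |     T      |      F      |          T           |            F             |              T               | T
F  | T  | T  | F  ||      T      |     T      |     T      |      F      |          F           |            T             |              F               | T
F  | T  | T  | T  ||      F      |     T      |     T      |      F      |          T           |            F             |              T               | T
T  | F  | F  | F  ||      F      |     F      |     F      |      F      |          F           |            T             |              F               | T
T  | F  | F  | T  ||      T      |     T      |     T      |      F      |          T           |            F             |              T               | T
T  | F  | T  | F  ||      T      |     F      |     T      |      T      |          T           |            F             |              T               | T
T  | F  | T  | T  ||      F      |     T      |     T      |      T      |          F           |            T             |              F               | T
T  | T  | F  | F  ||      F      |     T      |     F      |      F      |          F           |            T             |              F               | T
T  | T  | F  | T  ||      T      |     T      |     T      |      F      |          T           |            F             |              T               | T
T  | T  | T  | F  ||      T      |     T      |     T      |      T      |          T           |            F             |              T               | T
T  | T  | T  | T  ||      F      |     T      |     T      |      T      |          F           |            T             |              F               | T
15 of 16 rows are T, so the formula is contingent.

contingent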